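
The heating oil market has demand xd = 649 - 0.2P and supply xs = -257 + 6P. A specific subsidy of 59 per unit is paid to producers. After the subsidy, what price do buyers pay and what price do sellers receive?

Buyers pay 2760/31; sellers receive 4589/31

Pre-subsidy: 649 - 0.2P = -257 + 6P gives P* = 4530/31, x* = 19213/31.
With the subsidy, sellers receive Ps = Pb + 59 for each unit, where Pb is the price buyers pay.
Supply in terms of Pb becomes xs = -257 + 6(Pb + 59) = 97 + 6Pb. Setting this equal to demand: 649 - 0.2Pb = 97 + 6Pb, so Pb = 2760/31.
Sellers receive Ps = 2760/31 + 59 = 4589/31; x' = 649 − 0.2·(2760/31) = 19567/31.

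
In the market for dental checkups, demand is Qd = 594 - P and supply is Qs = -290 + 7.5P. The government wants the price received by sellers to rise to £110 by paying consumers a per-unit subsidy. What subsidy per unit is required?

Required subsidy s = £51 per unit

At a seller price of 110, quantity supplied is -290 + 7.5·110 = 535.
Buyers absorb 535 only when they pay Pb with 594 − 1·Pb = 535, i.e. Pb = 59.
s = Ps − Pb = 110 − 59 = 51.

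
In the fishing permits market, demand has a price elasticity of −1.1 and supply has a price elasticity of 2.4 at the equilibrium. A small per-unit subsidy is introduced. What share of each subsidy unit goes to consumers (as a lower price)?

Consumer share = 24/35

For a small subsidy around the equilibrium, the benefit split depends on the relative slopes, which at a point are proportional to the elasticities.
Buyer share = εs/(εs + |εd|) = 2.4/(2.4 + 1.1) = 24/35; seller share = |εd|/(εs + |εd|) = 11/35.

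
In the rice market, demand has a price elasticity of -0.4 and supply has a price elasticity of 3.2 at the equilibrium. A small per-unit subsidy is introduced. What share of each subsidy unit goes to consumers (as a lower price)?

Consumer share = 8/9

For a small subsidy around the equilibrium, the benefit split depends on the relative slopes, which at a point are proportional to the elasticities.
Buyer share = εs/(εs + |εd|) = 3.2/(3.2 + 0.4) = 8/9; seller share = |εd|/(εs + |εd|) = 1/9.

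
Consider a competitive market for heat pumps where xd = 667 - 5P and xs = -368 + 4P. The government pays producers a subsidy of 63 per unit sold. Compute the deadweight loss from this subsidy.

Pre-subsidy: 667 - 5P = -368 + 4P gives P* = 115, x* = 92.
With the subsidy, sellers receive Ps = Pb + 63 for each unit, where Pb is the price buyers pay.
Supply in terms of Pb becomes xs = -368 + 4(Pb + 63) = -116 + 4Pb. Setting this equal to demand: 667 - 5Pb = -116 + 4Pb, so Pb = 87.
Sellers receive Ps = 87 + 63 = 150; x' = 667 − 5·87 = 232.
The subsidy expands output by 232 − 92 = 140 past the efficient level; on those units the gap between marginal cost and willingness to pay runs from 0 up to 63.
DWL = ½ × 63 × 140 = 4410.

Deadweight loss = 4410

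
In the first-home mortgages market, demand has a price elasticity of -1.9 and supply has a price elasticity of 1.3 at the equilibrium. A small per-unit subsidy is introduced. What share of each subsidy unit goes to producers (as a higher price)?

Producer share = 0.59375

For a small subsidy around the equilibrium, the benefit split depends on the relative slopes, which at a point are proportional to the elasticities.
Buyer share = εs/(εs + |εd|) = 1.3/(1.3 + 1.9) = 0.40625; seller share = |εd|/(εs + |εd|) = 0.59375.
So producers capture 0.59375 of the subsidy.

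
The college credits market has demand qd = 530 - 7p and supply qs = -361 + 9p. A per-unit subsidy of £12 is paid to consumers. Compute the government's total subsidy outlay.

Pre-subsidy: 530 - 7p = -361 + 9p gives p* = 55.6875, q* = 140.1875.
With the rebate, buyers effectively pay pb = ps − 12, where ps is the price sellers receive.
Demand in terms of ps becomes qd = 530 − 7(ps − 12) = 614 - 7ps. Setting this equal to supply: 614 - 7ps = -361 + 9ps, so ps = 60.9375.
Buyers pay pb = 60.9375 − 12 = 48.9375; q' = -361 + 9·60.9375 = 187.4375.
Government outlay = subsidy × quantity = 12 × 187.4375 = 2249.25.

Government cost = £2249.25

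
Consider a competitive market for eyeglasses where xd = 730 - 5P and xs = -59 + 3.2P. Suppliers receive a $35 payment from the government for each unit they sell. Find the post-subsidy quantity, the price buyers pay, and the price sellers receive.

Pre-subsidy: 730 - 5P = -59 + 3.2P gives P* = 3945/41, x* = 10205/41.
With the subsidy, sellers receive Ps = Pb + 35 for each unit, where Pb is the price buyers pay.
Supply in terms of Pb becomes xs = -59 + 3.2(Pb + 35) = 53 + 3.2Pb. Setting this equal to demand: 730 - 5Pb = 53 + 3.2Pb, so Pb = 3385/41.
Sellers receive Ps = 3385/41 + 35 = 4820/41; x' = 730 − 5·(3385/41) = 13005/41.

x' = 13005/41; buyers pay 3385/41; sellers receive 4820/41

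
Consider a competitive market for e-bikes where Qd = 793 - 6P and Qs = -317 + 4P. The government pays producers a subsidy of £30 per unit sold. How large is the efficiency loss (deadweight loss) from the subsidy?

Deadweight loss = £1080

Pre-subsidy: 793 - 6P = -317 + 4P gives P* = 111, Q* = 127.
With the subsidy, sellers receive Ps = Pb + 30 for each unit, where Pb is the price buyers pay.
Supply in terms of Pb becomes Qs = -317 + 4(Pb + 30) = -197 + 4Pb. Setting this equal to demand: 793 - 6Pb = -197 + 4Pb, so Pb = 99.
Sellers receive Ps = 99 + 30 = 129; Q' = 793 − 6·99 = 199.
The subsidy expands output by 199 − 127 = 72 past the efficient level; on those units the gap between marginal cost and willingness to pay runs from 0 up to 30.
DWL = ½ × 30 × 72 = 1080.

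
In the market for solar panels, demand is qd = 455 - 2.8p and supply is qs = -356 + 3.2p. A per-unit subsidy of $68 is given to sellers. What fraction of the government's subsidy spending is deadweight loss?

DWL / government spending = 136/477

Pre-subsidy: 455 - 2.8p = -356 + 3.2p gives p* = 811/6, q* = 1148/15.
With the subsidy, sellers receive ps = pb + 68 for each unit, where pb is the price buyers pay.
Supply in terms of pb becomes qs = -356 + 3.2(pb + 68) = -138.4 + 3.2pb. Setting this equal to demand: 455 - 2.8pb = -138.4 + 3.2pb, so pb = 98.9.
Sellers receive ps = 98.9 + 68 = 166.9; q' = 455 − 2.8·98.9 = 178.08.
ΔCS = ½(1148/15 + 178.08)(811/6 − 98.9) = 5194112/1125; ΔPS = ½(1148/15 + 178.08)(166.9 − 811/6) = 4544848/1125.
Government spending = 68 × 178.08 = 12109.44.
DWL = ½ × 68 × (178.08 − 1148/15) = 258944/75; fraction = (258944/75) / 12109.44 = 136/477.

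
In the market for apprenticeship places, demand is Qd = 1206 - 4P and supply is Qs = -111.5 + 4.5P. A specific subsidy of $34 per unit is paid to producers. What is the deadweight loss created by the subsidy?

Deadweight loss = $1224

Pre-subsidy: 1206 - 4P = -111.5 + 4.5P gives P* = 155, Q* = 586.
With the subsidy, sellers receive Ps = Pb + 34 for each unit, where Pb is the price buyers pay.
Supply in terms of Pb becomes Qs = -111.5 + 4.5(Pb + 34) = 41.5 + 4.5Pb. Setting this equal to demand: 1206 - 4Pb = 41.5 + 4.5Pb, so Pb = 137.
Sellers receive Ps = 137 + 34 = 171; Q' = 1206 − 4·137 = 658.
The subsidy expands output by 658 − 586 = 72 past the efficient level; on those units the gap between marginal cost and willingness to pay runs from 0 up to 34.
DWL = ½ × 34 × 72 = 1224.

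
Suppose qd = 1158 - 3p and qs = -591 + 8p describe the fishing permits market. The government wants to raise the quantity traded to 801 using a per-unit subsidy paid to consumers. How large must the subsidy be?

Required subsidy s = 55 per unit

At q = 801, invert demand for the buyer price: pb = (1158 − 801)/3 = 119; invert supply for the seller price: ps = (801 − (-591))/8 = 174.
The subsidy must fill the gap: s = ps − pb = 174 − 119 = 55.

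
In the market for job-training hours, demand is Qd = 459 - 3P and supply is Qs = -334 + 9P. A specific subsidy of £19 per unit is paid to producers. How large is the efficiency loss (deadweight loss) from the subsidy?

Deadweight loss = £406.125

Pre-subsidy: 459 - 3P = -334 + 9P gives P* = 793/12, Q* = 260.75.
With the subsidy, sellers receive Ps = Pb + 19 for each unit, where Pb is the price buyers pay.
Supply in terms of Pb becomes Qs = -334 + 9(Pb + 19) = -163 + 9Pb. Setting this equal to demand: 459 - 3Pb = -163 + 9Pb, so Pb = 311/6.
Sellers receive Ps = 311/6 + 19 = 425/6; Q' = 459 − 3·(311/6) = 303.5.
The subsidy expands output by 303.5 − 260.75 = 42.75 past the efficient level; on those units the gap between marginal cost and willingness to pay runs from 0 up to 19.
DWL = ½ × 19 × 42.75 = 406.125.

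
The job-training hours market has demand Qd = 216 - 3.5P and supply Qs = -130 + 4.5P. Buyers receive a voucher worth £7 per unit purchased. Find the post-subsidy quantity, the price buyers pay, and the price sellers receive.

Q' = 78.40625; buyers pay £39.3125; sellers receive £46.3125

Pre-subsidy: 216 - 3.5P = -130 + 4.5P gives P* = 43.25, Q* = 64.625.
With the rebate, buyers effectively pay Pb = Ps − 7, where Ps is the price sellers receive.
Demand in terms of Ps becomes Qd = 216 − 3.5(Ps − 7) = 240.5 - 3.5Ps. Setting this equal to supply: 240.5 - 3.5Ps = -130 + 4.5Ps, so Ps = 46.3125.
Buyers pay Pb = 46.3125 − 7 = 39.3125; Q' = -130 + 4.5·46.3125 = 78.40625.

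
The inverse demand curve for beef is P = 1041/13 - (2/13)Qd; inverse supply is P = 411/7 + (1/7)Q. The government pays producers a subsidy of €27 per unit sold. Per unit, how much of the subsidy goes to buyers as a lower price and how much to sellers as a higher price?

Pre-subsidy: 1041/13 - (2/13)Q = 411/7 + (1/7)Q gives Q* = 72 and P* = 69.
With the subsidy, sellers receive Ps = Pb + 27 for each unit, where Pb is the price buyers pay.
On the curves, Pb = 1041/13 - (2/13)Q and Ps = 411/7 + (1/7)Q; the wedge Ps − Pb = 27 gives 411/7 + (1/7)Q − (1041/13 - (2/13)Q) = 27, so Q' = 163.
Then Pb = 1041/13 − (2/13)·163 = 55 and Ps = 411/7 + (1/7)·163 = 82.
Buyers' price falls by P* − Pb = 69 − 55 = 14; sellers' price rises by Ps − P* = 82 − 69 = 13.

Buyers gain €14 per unit; sellers gain €13 per unit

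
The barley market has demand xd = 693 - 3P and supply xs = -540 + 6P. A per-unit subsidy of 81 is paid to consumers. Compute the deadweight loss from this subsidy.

Pre-subsidy: 693 - 3P = -540 + 6P gives P* = 137, x* = 282.
With the rebate, buyers effectively pay Pb = Ps − 81, where Ps is the price sellers receive.
Demand in terms of Ps becomes xd = 693 − 3(Ps − 81) = 936 - 3Ps. Setting this equal to supply: 936 - 3Ps = -540 + 6Ps, so Ps = 164.
Buyers pay Pb = 164 − 81 = 83; x' = -540 + 6·164 = 444.
The subsidy expands output by 444 − 282 = 162 past the efficient level; on those units the gap between marginal cost and willingness to pay runs from 0 up to 81.
DWL = ½ × 81 × 162 = 6561.

Deadweight loss = 6561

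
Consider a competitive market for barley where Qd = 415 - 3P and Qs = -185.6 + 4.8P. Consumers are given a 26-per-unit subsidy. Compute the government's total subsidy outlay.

Government cost = 6032

Pre-subsidy: 415 - 3P = -185.6 + 4.8P gives P* = 77, Q* = 184.
With the rebate, buyers effectively pay Pb = Ps − 26, where Ps is the price sellers receive.
Demand in terms of Ps becomes Qd = 415 − 3(Ps − 26) = 493 - 3Ps. Setting this equal to supply: 493 - 3Ps = -185.6 + 4.8Ps, so Ps = 87.
Buyers pay Pb = 87 − 26 = 61; Q' = -185.6 + 4.8·87 = 232.
Government outlay = subsidy × quantity = 26 × 232 = 6032.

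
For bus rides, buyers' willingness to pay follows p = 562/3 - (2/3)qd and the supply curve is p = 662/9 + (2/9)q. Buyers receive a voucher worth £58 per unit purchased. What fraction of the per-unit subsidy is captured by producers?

Pre-subsidy: 562/3 - (2/3)q = 662/9 + (2/9)q gives q* = 128 and p* = 102.
With the rebate, buyers effectively pay pb = ps − 58, where ps is the price sellers receive.
On the curves, pb = 562/3 - (2/3)q and ps = 662/9 + (2/9)q; the wedge ps − pb = 58 gives 662/9 + (2/9)q − (562/3 - (2/3)q) = 58, so q' = 193.25.
Then pb = 562/3 − (2/3)·193.25 = 58.5 and ps = 662/9 + (2/9)·193.25 = 116.5.
Buyers' price falls by p* − pb = 102 − 58.5 = 43.5; sellers' price rises by ps − p* = 116.5 − 102 = 14.5.
So producers capture 14.5/58 = 0.25 of each unit of subsidy.

Producer share = 0.25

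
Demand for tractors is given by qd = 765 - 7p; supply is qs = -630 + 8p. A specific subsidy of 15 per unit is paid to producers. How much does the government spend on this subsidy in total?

Government cost = 2550

Pre-subsidy: 765 - 7p = -630 + 8p gives p* = 93, q* = 114.
With the subsidy, sellers receive ps = pb + 15 for each unit, where pb is the price buyers pay.
Supply in terms of pb becomes qs = -630 + 8(pb + 15) = -510 + 8pb. Setting this equal to demand: 765 - 7pb = -510 + 8pb, so pb = 85.
Sellers receive ps = 85 + 15 = 100; q' = 765 − 7·85 = 170.
Government outlay = subsidy × quantity = 15 × 170 = 2550.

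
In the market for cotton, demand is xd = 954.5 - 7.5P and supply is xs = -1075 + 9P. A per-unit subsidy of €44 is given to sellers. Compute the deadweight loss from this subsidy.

Pre-subsidy: 954.5 - 7.5P = -1075 + 9P gives P* = 123, x* = 32.
With the subsidy, sellers receive Ps = Pb + 44 for each unit, where Pb is the price buyers pay.
Supply in terms of Pb becomes xs = -1075 + 9(Pb + 44) = -679 + 9Pb. Setting this equal to demand: 954.5 - 7.5Pb = -679 + 9Pb, so Pb = 99.
Sellers receive Ps = 99 + 44 = 143; x' = 954.5 − 7.5·99 = 212.
The subsidy expands output by 212 − 32 = 180 past the efficient level; on those units the gap between marginal cost and willingness to pay runs from 0 up to 44.
DWL = ½ × 44 × 180 = 3960.

Deadweight loss = €3960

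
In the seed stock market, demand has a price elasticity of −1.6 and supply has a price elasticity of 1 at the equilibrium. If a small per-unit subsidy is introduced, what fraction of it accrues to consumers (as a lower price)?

For a small subsidy around the equilibrium, the benefit split depends on the relative slopes, which at a point are proportional to the elasticities.
Buyer share = εs/(εs + |εd|) = 1/(1 + 1.6) = 5/13; seller share = |εd|/(εs + |εd|) = 8/13.

Consumer share = 5/13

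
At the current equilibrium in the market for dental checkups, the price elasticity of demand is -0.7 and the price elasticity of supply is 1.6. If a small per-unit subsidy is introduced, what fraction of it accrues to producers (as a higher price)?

For a small subsidy around the equilibrium, the benefit split depends on the relative slopes, which at a point are proportional to the elasticities.
Buyer share = εs/(εs + |εd|) = 1.6/(1.6 + 0.7) = 16/23; seller share = |εd|/(εs + |εd|) = 7/23.
So producers capture 7/23 of the subsidy.

Producer share = 7/23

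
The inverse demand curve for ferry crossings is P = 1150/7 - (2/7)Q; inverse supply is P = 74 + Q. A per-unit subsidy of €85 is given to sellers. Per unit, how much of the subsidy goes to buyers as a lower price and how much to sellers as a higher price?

Buyers gain 170/9 per unit; sellers gain 595/9 per unit

Pre-subsidy: 1150/7 - (2/7)Q = 74 + Q gives Q* = 632/9 and P* = 1298/9.
With the subsidy, sellers receive Ps = Pb + 85 for each unit, where Pb is the price buyers pay.
On the curves, Pb = 1150/7 - (2/7)Q and Ps = 74 + Q; the wedge Ps − Pb = 85 gives 74 + Q − (1150/7 - (2/7)Q) = 85, so Q' = 409/3.
Then Pb = 1150/7 − (2/7)·(409/3) = 376/3 and Ps = 74 + 1·(409/3) = 631/3.
Buyers' price falls by P* − Pb = 1298/9 − 376/3 = 170/9; sellers' price rises by Ps − P* = 631/3 − 1298/9 = 595/9.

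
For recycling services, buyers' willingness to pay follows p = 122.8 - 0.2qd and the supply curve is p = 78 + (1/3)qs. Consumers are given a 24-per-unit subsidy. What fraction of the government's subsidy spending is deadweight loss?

Pre-subsidy: 122.8 - 0.2q = 78 + (1/3)q gives q* = 84 and p* = 106.
With the rebate, buyers effectively pay pb = ps − 24, where ps is the price sellers receive.
On the curves, pb = 122.8 - 0.2q and ps = 78 + (1/3)q; the wedge ps − pb = 24 gives 78 + (1/3)q − (122.8 - 0.2q) = 24, so q' = 129.
Then pb = 122.8 − 0.2·129 = 97 and ps = 78 + (1/3)·129 = 121.
ΔCS = ½(84 + 129)(106 − 97) = 958.5; ΔPS = ½(84 + 129)(121 − 106) = 1597.5.
Government spending = 24 × 129 = 3096.
DWL = ½ × 24 × (129 − 84) = 540; fraction = 540 / 3096 = 15/86.

DWL / government spending = 15/86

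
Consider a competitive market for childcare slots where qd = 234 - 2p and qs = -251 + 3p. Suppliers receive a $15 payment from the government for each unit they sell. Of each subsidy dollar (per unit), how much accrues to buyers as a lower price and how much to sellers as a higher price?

Pre-subsidy: 234 - 2p = -251 + 3p gives p* = 97, q* = 40.
With the subsidy, sellers receive ps = pb + 15 for each unit, where pb is the price buyers pay.
Supply in terms of pb becomes qs = -251 + 3(pb + 15) = -206 + 3pb. Setting this equal to demand: 234 - 2pb = -206 + 3pb, so pb = 88.
Sellers receive ps = 88 + 15 = 103; q' = 234 − 2·88 = 58.
Buyers' price falls by p* − pb = 97 − 88 = 9; sellers' price rises by ps − p* = 103 − 97 = 6.

Buyers gain $9 per unit; sellers gain $6 per unit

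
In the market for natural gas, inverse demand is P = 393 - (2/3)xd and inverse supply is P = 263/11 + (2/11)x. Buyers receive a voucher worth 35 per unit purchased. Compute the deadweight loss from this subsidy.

Pre-subsidy: 393 - (2/3)x = 263/11 + (2/11)x gives x* = 435 and P* = 103.
With the rebate, buyers effectively pay Pb = Ps − 35, where Ps is the price sellers receive.
On the curves, Pb = 393 - (2/3)x and Ps = 263/11 + (2/11)x; the wedge Ps − Pb = 35 gives 263/11 + (2/11)x − (393 - (2/3)x) = 35, so x' = 476.25.
Then Pb = 393 − (2/3)·476.25 = 75.5 and Ps = 263/11 + (2/11)·476.25 = 110.5.
The subsidy expands output by 476.25 − 435 = 41.25 past the efficient level; on those units the gap between marginal cost and willingness to pay runs from 0 up to 35.
DWL = ½ × 35 × 41.25 = 721.875.

Deadweight loss = 721.875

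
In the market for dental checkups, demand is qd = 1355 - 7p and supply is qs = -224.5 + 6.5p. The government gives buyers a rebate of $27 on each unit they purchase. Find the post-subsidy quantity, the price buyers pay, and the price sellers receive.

Pre-subsidy: 1355 - 7p = -224.5 + 6.5p gives p* = 117, q* = 536.
With the rebate, buyers effectively pay pb = ps − 27, where ps is the price sellers receive.
Demand in terms of ps becomes qd = 1355 − 7(ps − 27) = 1544 - 7ps. Setting this equal to supply: 1544 - 7ps = -224.5 + 6.5ps, so ps = 131.
Buyers pay pb = 131 − 27 = 104; q' = -224.5 + 6.5·131 = 627.

q' = 627; buyers pay $104; sellers receive $131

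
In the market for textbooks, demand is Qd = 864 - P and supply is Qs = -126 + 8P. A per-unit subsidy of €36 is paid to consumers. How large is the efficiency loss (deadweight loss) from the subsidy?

Deadweight loss = €576

Pre-subsidy: 864 - P = -126 + 8P gives P* = 110, Q* = 754.
With the rebate, buyers effectively pay Pb = Ps − 36, where Ps is the price sellers receive.
Demand in terms of Ps becomes Qd = 864 − 1(Ps − 36) = 900 - Ps. Setting this equal to supply: 900 - Ps = -126 + 8Ps, so Ps = 114.
Buyers pay Pb = 114 − 36 = 78; Q' = -126 + 8·114 = 786.
The subsidy expands output by 786 − 754 = 32 past the efficient level; on those units the gap between marginal cost and willingness to pay runs from 0 up to 36.
DWL = ½ × 36 × 32 = 576.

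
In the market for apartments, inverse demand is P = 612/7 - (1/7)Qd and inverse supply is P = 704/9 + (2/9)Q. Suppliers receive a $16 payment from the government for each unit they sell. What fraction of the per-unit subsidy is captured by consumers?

Consumer share = 9/23

Pre-subsidy: 612/7 - (1/7)Q = 704/9 + (2/9)Q gives Q* = 580/23 and P* = 1928/23.
With the subsidy, sellers receive Ps = Pb + 16 for each unit, where Pb is the price buyers pay.
On the curves, Pb = 612/7 - (1/7)Q and Ps = 704/9 + (2/9)Q; the wedge Ps − Pb = 16 gives 704/9 + (2/9)Q − (612/7 - (1/7)Q) = 16, so Q' = 1588/23.
Then Pb = 612/7 − (1/7)·(1588/23) = 1784/23 and Ps = 704/9 + (2/9)·(1588/23) = 2152/23.
Buyers' price falls by P* − Pb = 1928/23 − 1784/23 = 144/23; sellers' price rises by Ps − P* = 2152/23 − 1928/23 = 224/23.
So consumers capture (144/23)/16 = 9/23 of each unit of subsidy.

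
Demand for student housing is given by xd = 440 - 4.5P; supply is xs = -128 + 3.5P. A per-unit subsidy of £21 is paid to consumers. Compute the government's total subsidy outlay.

Government cost = £3398.71875

Pre-subsidy: 440 - 4.5P = -128 + 3.5P gives P* = 71, x* = 120.5.
With the rebate, buyers effectively pay Pb = Ps − 21, where Ps is the price sellers receive.
Demand in terms of Ps becomes xd = 440 − 4.5(Ps − 21) = 534.5 - 4.5Ps. Setting this equal to supply: 534.5 - 4.5Ps = -128 + 3.5Ps, so Ps = 82.8125.
Buyers pay Pb = 82.8125 − 21 = 61.8125; x' = -128 + 3.5·82.8125 = 161.84375.
Government outlay = subsidy × quantity = 21 × 161.84375 = 3398.71875.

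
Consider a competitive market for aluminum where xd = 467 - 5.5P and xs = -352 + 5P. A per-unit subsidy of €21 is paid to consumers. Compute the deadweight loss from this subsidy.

Pre-subsidy: 467 - 5.5P = -352 + 5P gives P* = 78, x* = 38.
With the rebate, buyers effectively pay Pb = Ps − 21, where Ps is the price sellers receive.
Demand in terms of Ps becomes xd = 467 − 5.5(Ps − 21) = 582.5 - 5.5Ps. Setting this equal to supply: 582.5 - 5.5Ps = -352 + 5Ps, so Ps = 89.
Buyers pay Pb = 89 − 21 = 68; x' = -352 + 5·89 = 93.
The subsidy expands output by 93 − 38 = 55 past the efficient level; on those units the gap between marginal cost and willingness to pay runs from 0 up to 21.
DWL = ½ × 21 × 55 = 577.5.

Deadweight loss = €577.5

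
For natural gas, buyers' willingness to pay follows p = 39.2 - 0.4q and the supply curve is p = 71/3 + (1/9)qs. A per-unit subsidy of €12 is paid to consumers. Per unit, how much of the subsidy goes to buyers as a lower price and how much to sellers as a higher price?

Buyers gain 216/23 per unit; sellers gain 60/23 per unit

Pre-subsidy: 39.2 - 0.4q = 71/3 + (1/9)q gives q* = 699/23 and p* = 622/23.
With the rebate, buyers effectively pay pb = ps − 12, where ps is the price sellers receive.
On the curves, pb = 39.2 - 0.4q and ps = 71/3 + (1/9)q; the wedge ps − pb = 12 gives 71/3 + (1/9)q − (39.2 - 0.4q) = 12, so q' = 1239/23.
Then pb = 39.2 − 0.4·(1239/23) = 406/23 and ps = 71/3 + (1/9)·(1239/23) = 682/23.
Buyers' price falls by p* − pb = 622/23 − 406/23 = 216/23; sellers' price rises by ps − p* = 682/23 − 622/23 = 60/23.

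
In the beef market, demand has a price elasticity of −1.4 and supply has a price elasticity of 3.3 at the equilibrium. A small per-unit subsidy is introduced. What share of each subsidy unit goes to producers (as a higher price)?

For a small subsidy around the equilibrium, the benefit split depends on the relative slopes, which at a point are proportional to the elasticities.
Buyer share = εs/(εs + |εd|) = 3.3/(3.3 + 1.4) = 33/47; seller share = |εd|/(εs + |εd|) = 14/47.
So producers capture 14/47 of the subsidy.

Producer share = 14/47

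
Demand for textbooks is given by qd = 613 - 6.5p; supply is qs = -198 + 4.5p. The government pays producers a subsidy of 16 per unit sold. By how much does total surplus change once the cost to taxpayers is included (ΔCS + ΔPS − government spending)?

Pre-subsidy: 613 - 6.5p = -198 + 4.5p gives p* = 811/11, q* = 2943/22.
With the subsidy, sellers receive ps = pb + 16 for each unit, where pb is the price buyers pay.
Supply in terms of pb becomes qs = -198 + 4.5(pb + 16) = -126 + 4.5pb. Setting this equal to demand: 613 - 6.5pb = -126 + 4.5pb, so pb = 739/11.
Sellers receive ps = 739/11 + 16 = 915/11; q' = 613 − 6.5·(739/11) = 3879/22.
ΔCS = ½(2943/22 + 3879/22)(811/11 − 739/11) = 122796/121; ΔPS = ½(2943/22 + 3879/22)(915/11 − 811/11) = 177372/121.
Government spending = 16 × 3879/22 = 31032/11.
Net change = 122796/121 + 177372/121 − 31032/11 = -3744/11. The loss equals the DWL triangle ½·16·468/11.

Net change in total surplus = -3744/11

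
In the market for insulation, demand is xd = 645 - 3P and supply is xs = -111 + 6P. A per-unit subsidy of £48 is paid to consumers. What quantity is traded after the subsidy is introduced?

Pre-subsidy: 645 - 3P = -111 + 6P gives P* = 84, x* = 393.
With the rebate, buyers effectively pay Pb = Ps − 48, where Ps is the price sellers receive.
Demand in terms of Ps becomes xd = 645 − 3(Ps − 48) = 789 - 3Ps. Setting this equal to supply: 789 - 3Ps = -111 + 6Ps, so Ps = 100.
Buyers pay Pb = 100 − 48 = 52; x' = -111 + 6·100 = 489.

x' = 489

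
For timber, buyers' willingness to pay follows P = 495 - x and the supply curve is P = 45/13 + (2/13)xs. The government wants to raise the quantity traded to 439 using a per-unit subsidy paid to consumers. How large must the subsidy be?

Required subsidy s = 15 per unit

At x = 439, from the demand curve buyers pay Pb = 495 − 1·439 = 56; from the supply curve sellers need Ps = 45/13 + (2/13)·439 = 71.
The subsidy must fill the gap: s = Ps − Pb = 71 − 56 = 15.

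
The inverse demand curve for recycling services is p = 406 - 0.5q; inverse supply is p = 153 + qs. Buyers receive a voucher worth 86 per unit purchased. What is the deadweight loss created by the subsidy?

Deadweight loss = 7396/3

Pre-subsidy: 406 - 0.5q = 153 + q gives q* = 506/3 and p* = 965/3.
With the rebate, buyers effectively pay pb = ps − 86, where ps is the price sellers receive.
On the curves, pb = 406 - 0.5q and ps = 153 + q; the wedge ps − pb = 86 gives 153 + q − (406 - 0.5q) = 86, so q' = 226.
Then pb = 406 − 0.5·226 = 293 and ps = 153 + 1·226 = 379.
The subsidy expands output by 226 − 506/3 = 172/3 past the efficient level; on those units the gap between marginal cost and willingness to pay runs from 0 up to 86.
DWL = ½ × 86 × 172/3 = 7396/3.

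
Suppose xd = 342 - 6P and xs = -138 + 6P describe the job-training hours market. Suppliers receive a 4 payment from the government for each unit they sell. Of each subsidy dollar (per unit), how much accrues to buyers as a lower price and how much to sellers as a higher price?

Pre-subsidy: 342 - 6P = -138 + 6P gives P* = 40, x* = 102.
With the subsidy, sellers receive Ps = Pb + 4 for each unit, where Pb is the price buyers pay.
Supply in terms of Pb becomes xs = -138 + 6(Pb + 4) = -114 + 6Pb. Setting this equal to demand: 342 - 6Pb = -114 + 6Pb, so Pb = 38.
Sellers receive Ps = 38 + 4 = 42; x' = 342 − 6·38 = 114.
Buyers' price falls by P* − Pb = 40 − 38 = 2; sellers' price rises by Ps − P* = 42 − 40 = 2.

Buyers gain 2 per unit; sellers gain 2 per unit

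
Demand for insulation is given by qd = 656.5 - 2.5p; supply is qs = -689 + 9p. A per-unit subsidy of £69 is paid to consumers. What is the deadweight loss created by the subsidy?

Deadweight loss = £4657.5

Pre-subsidy: 656.5 - 2.5p = -689 + 9p gives p* = 117, q* = 364.
With the rebate, buyers effectively pay pb = ps − 69, where ps is the price sellers receive.
Demand in terms of ps becomes qd = 656.5 − 2.5(ps − 69) = 829 - 2.5ps. Setting this equal to supply: 829 - 2.5ps = -689 + 9ps, so ps = 132.
Buyers pay pb = 132 − 69 = 63; q' = -689 + 9·132 = 499.
The subsidy expands output by 499 − 364 = 135 past the efficient level; on those units the gap between marginal cost and willingness to pay runs from 0 up to 69.
DWL = ½ × 69 × 135 = 4657.5.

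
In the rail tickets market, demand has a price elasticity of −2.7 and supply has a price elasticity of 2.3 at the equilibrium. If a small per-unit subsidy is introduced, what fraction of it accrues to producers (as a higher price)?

Producer share = 0.54

For a small subsidy around the equilibrium, the benefit split depends on the relative slopes, which at a point are proportional to the elasticities.
Buyer share = εs/(εs + |εd|) = 2.3/(2.3 + 2.7) = 0.46; seller share = |εd|/(εs + |εd|) = 0.54.
So producers capture 0.54 of the subsidy.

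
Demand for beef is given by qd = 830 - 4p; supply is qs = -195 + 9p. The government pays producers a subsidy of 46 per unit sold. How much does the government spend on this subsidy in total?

Pre-subsidy: 830 - 4p = -195 + 9p gives p* = 1025/13, q* = 6690/13.
With the subsidy, sellers receive ps = pb + 46 for each unit, where pb is the price buyers pay.
Supply in terms of pb becomes qs = -195 + 9(pb + 46) = 219 + 9pb. Setting this equal to demand: 830 - 4pb = 219 + 9pb, so pb = 47.
Sellers receive ps = 47 + 46 = 93; q' = 830 − 4·47 = 642.
Government outlay = subsidy × quantity = 46 × 642 = 29532.

Government cost = 29532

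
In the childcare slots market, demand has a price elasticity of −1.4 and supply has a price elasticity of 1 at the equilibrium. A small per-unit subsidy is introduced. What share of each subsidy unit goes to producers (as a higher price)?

Producer share = 7/12

For a small subsidy around the equilibrium, the benefit split depends on the relative slopes, which at a point are proportional to the elasticities.
Buyer share = εs/(εs + |εd|) = 1/(1 + 1.4) = 5/12; seller share = |εd|/(εs + |εd|) = 7/12.
So producers capture 7/12 of the subsidy.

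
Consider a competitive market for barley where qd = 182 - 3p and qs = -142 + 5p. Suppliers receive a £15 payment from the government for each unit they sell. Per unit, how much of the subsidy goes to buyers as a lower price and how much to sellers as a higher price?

Pre-subsidy: 182 - 3p = -142 + 5p gives p* = 40.5, q* = 60.5.
With the subsidy, sellers receive ps = pb + 15 for each unit, where pb is the price buyers pay.
Supply in terms of pb becomes qs = -142 + 5(pb + 15) = -67 + 5pb. Setting this equal to demand: 182 - 3pb = -67 + 5pb, so pb = 31.125.
Sellers receive ps = 31.125 + 15 = 46.125; q' = 182 − 3·31.125 = 88.625.
Buyers' price falls by p* − pb = 40.5 − 31.125 = 9.375; sellers' price rises by ps − p* = 46.125 − 40.5 = 5.625.

Buyers gain £9.375 per unit; sellers gain £5.625 per unit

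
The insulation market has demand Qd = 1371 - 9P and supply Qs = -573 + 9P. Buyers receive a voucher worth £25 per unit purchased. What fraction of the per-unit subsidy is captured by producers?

Pre-subsidy: 1371 - 9P = -573 + 9P gives P* = 108, Q* = 399.
With the rebate, buyers effectively pay Pb = Ps − 25, where Ps is the price sellers receive.
Demand in terms of Ps becomes Qd = 1371 − 9(Ps − 25) = 1596 - 9Ps. Setting this equal to supply: 1596 - 9Ps = -573 + 9Ps, so Ps = 120.5.
Buyers pay Pb = 120.5 − 25 = 95.5; Q' = -573 + 9·120.5 = 511.5.
Buyers' price falls by P* − Pb = 108 − 95.5 = 12.5; sellers' price rises by Ps − P* = 120.5 − 108 = 12.5.
So producers capture 12.5/25 = 0.5 of each unit of subsidy.

Producer share = 0.5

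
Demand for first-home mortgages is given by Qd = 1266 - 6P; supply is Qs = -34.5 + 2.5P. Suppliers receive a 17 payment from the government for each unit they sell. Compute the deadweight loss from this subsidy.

Deadweight loss = 255

Pre-subsidy: 1266 - 6P = -34.5 + 2.5P gives P* = 153, Q* = 348.
With the subsidy, sellers receive Ps = Pb + 17 for each unit, where Pb is the price buyers pay.
Supply in terms of Pb becomes Qs = -34.5 + 2.5(Pb + 17) = 8 + 2.5Pb. Setting this equal to demand: 1266 - 6Pb = 8 + 2.5Pb, so Pb = 148.
Sellers receive Ps = 148 + 17 = 165; Q' = 1266 − 6·148 = 378.
The subsidy expands output by 378 − 348 = 30 past the efficient level; on those units the gap between marginal cost and willingness to pay runs from 0 up to 17.
DWL = ½ × 17 × 30 = 255.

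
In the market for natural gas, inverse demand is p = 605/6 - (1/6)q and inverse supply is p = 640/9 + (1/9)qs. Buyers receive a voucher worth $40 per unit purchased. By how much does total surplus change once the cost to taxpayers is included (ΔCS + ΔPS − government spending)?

Pre-subsidy: 605/6 - (1/6)q = 640/9 + (1/9)q gives q* = 107 and p* = 83.
With the rebate, buyers effectively pay pb = ps − 40, where ps is the price sellers receive.
On the curves, pb = 605/6 - (1/6)q and ps = 640/9 + (1/9)q; the wedge ps − pb = 40 gives 640/9 + (1/9)q − (605/6 - (1/6)q) = 40, so q' = 251.
Then pb = 605/6 − (1/6)·251 = 59 and ps = 640/9 + (1/9)·251 = 99.
ΔCS = ½(107 + 251)(83 − 59) = 4296; ΔPS = ½(107 + 251)(99 − 83) = 2864.
Government spending = 40 × 251 = 10040.
Net change = 4296 + 2864 − 10040 = -2880. The loss equals the DWL triangle ½·40·144.

Net change in total surplus = -$2880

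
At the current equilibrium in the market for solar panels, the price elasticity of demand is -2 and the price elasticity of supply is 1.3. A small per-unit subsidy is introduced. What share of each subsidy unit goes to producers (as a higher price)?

Producer share = 20/33

For a small subsidy around the equilibrium, the benefit split depends on the relative slopes, which at a point are proportional to the elasticities.
Buyer share = εs/(εs + |εd|) = 1.3/(1.3 + 2) = 13/33; seller share = |εd|/(εs + |εd|) = 20/33.
So producers capture 20/33 of the subsidy.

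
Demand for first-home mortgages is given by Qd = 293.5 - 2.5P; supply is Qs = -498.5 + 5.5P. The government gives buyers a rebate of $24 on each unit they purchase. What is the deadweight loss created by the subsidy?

Pre-subsidy: 293.5 - 2.5P = -498.5 + 5.5P gives P* = 99, Q* = 46.
With the rebate, buyers effectively pay Pb = Ps − 24, where Ps is the price sellers receive.
Demand in terms of Ps becomes Qd = 293.5 − 2.5(Ps − 24) = 353.5 - 2.5Ps. Setting this equal to supply: 353.5 - 2.5Ps = -498.5 + 5.5Ps, so Ps = 106.5.
Buyers pay Pb = 106.5 − 24 = 82.5; Q' = -498.5 + 5.5·106.5 = 87.25.
The subsidy expands output by 87.25 − 46 = 41.25 past the efficient level; on those units the gap between marginal cost and willingness to pay runs from 0 up to 24.
DWL = ½ × 24 × 41.25 = 495.

Deadweight loss = $495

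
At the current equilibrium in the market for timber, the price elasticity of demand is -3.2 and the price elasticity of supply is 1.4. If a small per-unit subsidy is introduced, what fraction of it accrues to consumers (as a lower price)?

For a small subsidy around the equilibrium, the benefit split depends on the relative slopes, which at a point are proportional to the elasticities.
Buyer share = εs/(εs + |εd|) = 1.4/(1.4 + 3.2) = 7/23; seller share = |εd|/(εs + |εd|) = 16/23.

Consumer share = 7/23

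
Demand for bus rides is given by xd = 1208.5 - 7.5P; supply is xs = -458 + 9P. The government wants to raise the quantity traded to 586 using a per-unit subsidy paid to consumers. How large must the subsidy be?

At x = 586, invert demand for the buyer price: Pb = (1208.5 − 586)/7.5 = 83; invert supply for the seller price: Ps = (586 − (-458))/9 = 116.
The subsidy must fill the gap: s = Ps − Pb = 116 − 83 = 33.

Required subsidy s = 33 per unit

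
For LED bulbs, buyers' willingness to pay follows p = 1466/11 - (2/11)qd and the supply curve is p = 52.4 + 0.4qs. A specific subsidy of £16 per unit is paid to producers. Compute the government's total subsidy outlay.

Pre-subsidy: 1466/11 - (2/11)q = 52.4 + 0.4q gives q* = 139 and p* = 108.
With the subsidy, sellers receive ps = pb + 16 for each unit, where pb is the price buyers pay.
On the curves, pb = 1466/11 - (2/11)q and ps = 52.4 + 0.4q; the wedge ps − pb = 16 gives 52.4 + 0.4q − (1466/11 - (2/11)q) = 16, so q' = 166.5.
Then pb = 1466/11 − (2/11)·166.5 = 103 and ps = 52.4 + 0.4·166.5 = 119.
Government outlay = subsidy × quantity = 16 × 166.5 = 2664.

Government cost = £2664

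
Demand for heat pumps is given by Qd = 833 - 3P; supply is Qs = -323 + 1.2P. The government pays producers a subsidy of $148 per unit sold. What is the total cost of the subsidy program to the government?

Government cost = 138972/7

Pre-subsidy: 833 - 3P = -323 + 1.2P gives P* = 5780/21, Q* = 51/7.
With the subsidy, sellers receive Ps = Pb + 148 for each unit, where Pb is the price buyers pay.
Supply in terms of Pb becomes Qs = -323 + 1.2(Pb + 148) = -145.4 + 1.2Pb. Setting this equal to demand: 833 - 3Pb = -145.4 + 1.2Pb, so Pb = 4892/21.
Sellers receive Ps = 4892/21 + 148 = 8000/21; Q' = 833 − 3·(4892/21) = 939/7.
Government outlay = subsidy × quantity = 148 × 939/7 = 138972/7.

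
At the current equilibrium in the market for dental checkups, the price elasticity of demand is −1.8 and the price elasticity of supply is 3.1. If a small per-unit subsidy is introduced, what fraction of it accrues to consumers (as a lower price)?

Consumer share = 31/49

For a small subsidy around the equilibrium, the benefit split depends on the relative slopes, which at a point are proportional to the elasticities.
Buyer share = εs/(εs + |εd|) = 3.1/(3.1 + 1.8) = 31/49; seller share = |εd|/(εs + |εd|) = 18/49.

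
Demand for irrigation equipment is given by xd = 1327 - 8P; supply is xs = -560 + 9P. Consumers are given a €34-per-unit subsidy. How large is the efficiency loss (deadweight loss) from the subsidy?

Deadweight loss = €2448

Pre-subsidy: 1327 - 8P = -560 + 9P gives P* = 111, x* = 439.
With the rebate, buyers effectively pay Pb = Ps − 34, where Ps is the price sellers receive.
Demand in terms of Ps becomes xd = 1327 − 8(Ps − 34) = 1599 - 8Ps. Setting this equal to supply: 1599 - 8Ps = -560 + 9Ps, so Ps = 127.
Buyers pay Pb = 127 − 34 = 93; x' = -560 + 9·127 = 583.
The subsidy expands output by 583 − 439 = 144 past the efficient level; on those units the gap between marginal cost and willingness to pay runs from 0 up to 34.
DWL = ½ × 34 × 144 = 2448.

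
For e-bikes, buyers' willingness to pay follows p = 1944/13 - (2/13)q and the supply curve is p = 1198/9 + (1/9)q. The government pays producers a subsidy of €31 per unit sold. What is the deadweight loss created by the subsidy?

Pre-subsidy: 1944/13 - (2/13)q = 1198/9 + (1/9)q gives q* = 62 and p* = 140.
With the subsidy, sellers receive ps = pb + 31 for each unit, where pb is the price buyers pay.
On the curves, pb = 1944/13 - (2/13)q and ps = 1198/9 + (1/9)q; the wedge ps − pb = 31 gives 1198/9 + (1/9)q − (1944/13 - (2/13)q) = 31, so q' = 179.
Then pb = 1944/13 − (2/13)·179 = 122 and ps = 1198/9 + (1/9)·179 = 153.
The subsidy expands output by 179 − 62 = 117 past the efficient level; on those units the gap between marginal cost and willingness to pay runs from 0 up to 31.
DWL = ½ × 31 × 117 = 1813.5.

Deadweight loss = €1813.5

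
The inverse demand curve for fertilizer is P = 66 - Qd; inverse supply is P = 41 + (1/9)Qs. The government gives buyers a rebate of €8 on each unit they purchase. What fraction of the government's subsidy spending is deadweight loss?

DWL / government spending = 4/33

Pre-subsidy: 66 - Q = 41 + (1/9)Q gives Q* = 22.5 and P* = 43.5.
With the rebate, buyers effectively pay Pb = Ps − 8, where Ps is the price sellers receive.
On the curves, Pb = 66 - Q and Ps = 41 + (1/9)Q; the wedge Ps − Pb = 8 gives 41 + (1/9)Q − (66 - Q) = 8, so Q' = 29.7.
Then Pb = 66 − 1·29.7 = 36.3 and Ps = 41 + (1/9)·29.7 = 44.3.
ΔCS = ½(22.5 + 29.7)(43.5 − 36.3) = 187.92; ΔPS = ½(22.5 + 29.7)(44.3 − 43.5) = 20.88.
Government spending = 8 × 29.7 = 237.6.
DWL = ½ × 8 × (29.7 − 22.5) = 28.8; fraction = 28.8 / 237.6 = 4/33.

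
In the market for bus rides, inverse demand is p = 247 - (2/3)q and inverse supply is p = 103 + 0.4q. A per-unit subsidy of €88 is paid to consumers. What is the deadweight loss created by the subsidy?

Pre-subsidy: 247 - (2/3)q = 103 + 0.4q gives q* = 135 and p* = 157.
With the rebate, buyers effectively pay pb = ps − 88, where ps is the price sellers receive.
On the curves, pb = 247 - (2/3)q and ps = 103 + 0.4q; the wedge ps − pb = 88 gives 103 + 0.4q − (247 - (2/3)q) = 88, so q' = 217.5.
Then pb = 247 − (2/3)·217.5 = 102 and ps = 103 + 0.4·217.5 = 190.
The subsidy expands output by 217.5 − 135 = 82.5 past the efficient level; on those units the gap between marginal cost and willingness to pay runs from 0 up to 88.
DWL = ½ × 88 × 82.5 = 3630.

Deadweight loss = €3630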